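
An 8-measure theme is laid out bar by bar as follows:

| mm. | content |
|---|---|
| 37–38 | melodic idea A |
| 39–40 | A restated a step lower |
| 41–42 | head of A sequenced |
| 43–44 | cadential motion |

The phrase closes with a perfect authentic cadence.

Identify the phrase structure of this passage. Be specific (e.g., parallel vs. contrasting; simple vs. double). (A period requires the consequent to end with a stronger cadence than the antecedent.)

sentence

Basic idea (measures 37–38) + its repetition (bars 39–40) form the presentation; fragmentation and cadence (bars 41–44) form the continuation — the 8-bar whole is a sentence.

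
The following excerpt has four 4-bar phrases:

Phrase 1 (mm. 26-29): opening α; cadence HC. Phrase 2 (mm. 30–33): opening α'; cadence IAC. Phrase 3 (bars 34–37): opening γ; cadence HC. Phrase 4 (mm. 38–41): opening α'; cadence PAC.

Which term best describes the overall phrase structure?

Four phrases in two halves: the first half (bars 26–33) ends with an imperfect authentic cadence, the second (mm. 34–41) with a perfect authentic cadence — a large antecedent–consequent pair, i.e. a double period.
Phrase 3 begins with different material from phrase 1, making it contrasting.

contrasting double period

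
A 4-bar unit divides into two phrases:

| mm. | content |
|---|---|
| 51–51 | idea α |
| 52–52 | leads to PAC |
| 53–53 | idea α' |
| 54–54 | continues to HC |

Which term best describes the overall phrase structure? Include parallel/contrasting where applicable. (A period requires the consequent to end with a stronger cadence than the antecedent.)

The second phrase closes with a half cadence, which is not stronger than the first phrase's perfect authentic cadence; without a weak→strong cadential pair there is no antecedent–consequent relationship, so this is a phrase group rather than a period.

phrase group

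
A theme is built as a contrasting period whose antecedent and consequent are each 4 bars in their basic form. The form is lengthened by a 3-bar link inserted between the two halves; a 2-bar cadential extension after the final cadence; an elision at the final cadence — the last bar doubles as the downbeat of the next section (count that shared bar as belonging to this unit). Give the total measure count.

Basic contrasting period: 4 + 4 = 8 bars.
8 (basic form) + 3 (link) + 2 (cadential extension) = 13.
The elision shares a bar with the next section but does not change this unit's count.

13 measures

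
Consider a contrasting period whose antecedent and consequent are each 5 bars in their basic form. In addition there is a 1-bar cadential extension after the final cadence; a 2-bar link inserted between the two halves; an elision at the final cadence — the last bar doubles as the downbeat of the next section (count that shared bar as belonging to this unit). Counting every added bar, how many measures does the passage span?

13 measures

Basic contrasting period: 5 + 5 = 10 bars.
10 (basic form) + 1 (cadential extension) + 2 (link) = 13.
The elision shares a bar with the next section but does not change this unit's count.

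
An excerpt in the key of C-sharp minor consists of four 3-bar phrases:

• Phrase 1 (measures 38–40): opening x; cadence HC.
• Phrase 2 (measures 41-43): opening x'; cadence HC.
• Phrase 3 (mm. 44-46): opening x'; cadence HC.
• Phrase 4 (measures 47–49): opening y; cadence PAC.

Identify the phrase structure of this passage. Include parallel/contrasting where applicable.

Four phrases in two halves: the first half (bars 38–43) ends with a half cadence, the second (mm. 44-49) with a perfect authentic cadence — a large antecedent–consequent pair, i.e. a double period.
Phrase 3 begins with the same material as phrase 1, making it parallel.

parallel double period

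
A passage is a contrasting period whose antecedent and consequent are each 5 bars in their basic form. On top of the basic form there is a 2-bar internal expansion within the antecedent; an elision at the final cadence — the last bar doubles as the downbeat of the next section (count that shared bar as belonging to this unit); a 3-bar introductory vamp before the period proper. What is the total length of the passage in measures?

15 measures

Basic contrasting period: 5 + 5 = 10 bars.
10 (basic form) + 2 (internal expansion) + 3 (introduction) = 15.
The elision shares a bar with the next section but does not change this unit's count.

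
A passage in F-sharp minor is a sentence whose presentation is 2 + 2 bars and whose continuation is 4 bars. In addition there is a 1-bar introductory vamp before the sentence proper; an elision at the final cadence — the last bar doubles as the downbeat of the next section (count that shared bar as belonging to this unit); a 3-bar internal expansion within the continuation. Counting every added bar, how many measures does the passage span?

Basic sentence: 2 + 2 + 4 = 8 bars.
8 (basic form) + 1 (introduction) + 3 (internal expansion) = 12.
The elision shares a bar with the next section but does not change this unit's count.

12 measures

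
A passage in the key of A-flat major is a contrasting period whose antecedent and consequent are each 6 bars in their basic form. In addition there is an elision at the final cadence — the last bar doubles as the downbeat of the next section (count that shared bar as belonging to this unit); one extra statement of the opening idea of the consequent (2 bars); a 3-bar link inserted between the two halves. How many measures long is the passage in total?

Basic contrasting period: 6 + 6 = 12 bars.
12 (basic form) + 2 (extra statement) + 3 (link) = 17.
The elision shares a bar with the next section but does not change this unit's count.

17 measures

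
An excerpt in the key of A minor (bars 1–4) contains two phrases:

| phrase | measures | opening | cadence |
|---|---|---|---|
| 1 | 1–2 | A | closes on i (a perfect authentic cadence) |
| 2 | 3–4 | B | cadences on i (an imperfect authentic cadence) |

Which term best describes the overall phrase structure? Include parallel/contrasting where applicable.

The second phrase closes with an imperfect authentic cadence, which is not stronger than the first phrase's perfect authentic cadence; without a weak→strong cadential pair there is no antecedent–consequent relationship, so this is a phrase group rather than a period.

phrase group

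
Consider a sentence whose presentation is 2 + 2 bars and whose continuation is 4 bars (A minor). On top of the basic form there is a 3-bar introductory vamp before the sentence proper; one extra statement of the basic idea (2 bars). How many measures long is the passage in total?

13 measures

Basic sentence: 2 + 2 + 4 = 8 bars.
8 (basic form) + 3 (introduction) + 2 (extra statement) = 13.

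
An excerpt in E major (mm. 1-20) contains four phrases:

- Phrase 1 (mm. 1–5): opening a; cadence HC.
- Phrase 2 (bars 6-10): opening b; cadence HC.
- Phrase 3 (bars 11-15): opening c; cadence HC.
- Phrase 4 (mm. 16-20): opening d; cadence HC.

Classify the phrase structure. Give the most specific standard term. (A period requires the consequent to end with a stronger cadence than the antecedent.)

phrase group

Phrase 4 ends with a half cadence, no stronger than phrase 2's half cadence, so the four phrases do not form a double period; nor do phrases 3–4 duplicate 1–2, so it is not a repeated period. With no phrase reaching a conclusive cadence, the passage is a phrase group.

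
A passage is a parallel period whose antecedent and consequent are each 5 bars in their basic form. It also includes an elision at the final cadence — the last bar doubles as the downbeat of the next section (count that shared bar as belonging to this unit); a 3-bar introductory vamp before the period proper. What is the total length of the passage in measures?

13 measures

Basic parallel period: 5 + 5 = 10 bars.
10 (basic form) + 3 (introduction) = 13.
The elision shares a bar with the next section but does not change this unit's count.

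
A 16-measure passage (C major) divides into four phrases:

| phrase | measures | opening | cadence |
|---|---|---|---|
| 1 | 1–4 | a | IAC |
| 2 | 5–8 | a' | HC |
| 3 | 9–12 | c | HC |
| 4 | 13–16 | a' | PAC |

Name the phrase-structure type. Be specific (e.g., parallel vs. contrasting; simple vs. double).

contrasting double period

Four phrases in two halves: the first half (measures 1-8) ends with a half cadence, the second (mm. 9–16) with a perfect authentic cadence — a large antecedent–consequent pair, i.e. a double period.
Phrase 3 begins with different material from phrase 1, making it contrasting.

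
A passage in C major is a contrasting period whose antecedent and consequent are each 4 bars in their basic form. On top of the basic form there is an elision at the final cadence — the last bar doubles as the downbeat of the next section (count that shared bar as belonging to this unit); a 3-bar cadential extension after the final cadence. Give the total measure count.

Basic contrasting period: 4 + 4 = 8 bars.
8 (basic form) + 3 (cadential extension) = 11.
The elision shares a bar with the next section but does not change this unit's count.

11 measures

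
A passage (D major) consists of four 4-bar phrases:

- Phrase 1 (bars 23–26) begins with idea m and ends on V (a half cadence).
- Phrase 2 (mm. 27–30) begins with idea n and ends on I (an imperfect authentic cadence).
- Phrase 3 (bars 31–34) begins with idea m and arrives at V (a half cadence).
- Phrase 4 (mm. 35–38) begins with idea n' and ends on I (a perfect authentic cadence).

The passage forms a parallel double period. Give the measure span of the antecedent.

In a double period the four phrases pair into a large antecedent (phrases 1–2, ending imperfect authentic cadence) and a large consequent (phrases 3–4, ending perfect authentic cadence). The antecedent spans mm. 23–30.

measures 23–30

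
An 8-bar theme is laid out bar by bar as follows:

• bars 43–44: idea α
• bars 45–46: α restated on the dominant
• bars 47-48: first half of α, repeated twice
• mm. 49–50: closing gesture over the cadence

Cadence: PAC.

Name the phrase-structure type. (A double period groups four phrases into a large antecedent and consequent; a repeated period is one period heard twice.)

Basic idea (mm. 43–44) + its repetition (mm. 45–46) form the presentation; fragmentation and cadence (mm. 47–50) form the continuation — the 8-bar whole is a sentence.

sentence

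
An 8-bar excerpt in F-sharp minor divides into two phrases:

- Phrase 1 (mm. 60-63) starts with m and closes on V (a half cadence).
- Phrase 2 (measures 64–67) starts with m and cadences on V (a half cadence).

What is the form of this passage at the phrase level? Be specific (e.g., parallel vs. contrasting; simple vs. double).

Both phrases have the same opening (m) and the same cadence (half cadence): the second is a restatement, not a consequent, so this is a repeated phrase rather than a period.

repeated phrase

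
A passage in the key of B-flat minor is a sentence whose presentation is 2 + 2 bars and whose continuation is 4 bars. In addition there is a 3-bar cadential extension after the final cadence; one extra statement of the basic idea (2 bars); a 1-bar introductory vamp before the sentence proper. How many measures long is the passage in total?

14 measures

Basic sentence: 2 + 2 + 4 = 8 bars.
8 (basic form) + 3 (cadential extension) + 2 (extra statement) + 1 (introduction) = 14.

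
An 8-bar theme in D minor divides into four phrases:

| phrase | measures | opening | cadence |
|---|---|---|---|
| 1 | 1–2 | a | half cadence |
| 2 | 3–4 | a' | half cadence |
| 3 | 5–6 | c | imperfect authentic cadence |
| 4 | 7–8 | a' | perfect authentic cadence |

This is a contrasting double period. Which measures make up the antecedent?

In a double period the first pair of phrases (ending half cadence) is the large antecedent and the second pair (ending perfect authentic cadence) is the large consequent; the antecedent is measures 1–4.

measures 1–4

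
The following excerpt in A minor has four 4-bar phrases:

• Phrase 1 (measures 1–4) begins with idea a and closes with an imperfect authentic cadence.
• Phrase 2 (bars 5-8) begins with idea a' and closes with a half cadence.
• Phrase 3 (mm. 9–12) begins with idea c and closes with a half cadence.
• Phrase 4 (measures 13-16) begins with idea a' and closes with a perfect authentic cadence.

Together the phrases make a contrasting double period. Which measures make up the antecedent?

In a double period the first pair of phrases (ending half cadence) is the large antecedent and the second pair (ending perfect authentic cadence) is the large consequent; the antecedent is measures 1–8.

measures 1–8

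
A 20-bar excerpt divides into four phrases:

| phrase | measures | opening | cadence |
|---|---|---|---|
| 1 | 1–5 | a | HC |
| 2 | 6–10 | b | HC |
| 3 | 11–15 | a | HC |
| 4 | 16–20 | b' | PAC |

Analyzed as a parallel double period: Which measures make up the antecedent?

In a double period the four phrases pair into a large antecedent (phrases 1–2, ending half cadence) and a large consequent (phrases 3–4, ending perfect authentic cadence). The antecedent spans bars 1–10.

measures 1–10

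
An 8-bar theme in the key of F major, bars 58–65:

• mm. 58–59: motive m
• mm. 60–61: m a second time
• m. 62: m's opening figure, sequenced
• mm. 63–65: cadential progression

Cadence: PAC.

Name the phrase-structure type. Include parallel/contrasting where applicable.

sentence

Basic idea (measures 58–59) + its repetition (bars 60–61) form the presentation; fragmentation and cadence (mm. 62–65) form the continuation — the 8-bar whole is a sentence.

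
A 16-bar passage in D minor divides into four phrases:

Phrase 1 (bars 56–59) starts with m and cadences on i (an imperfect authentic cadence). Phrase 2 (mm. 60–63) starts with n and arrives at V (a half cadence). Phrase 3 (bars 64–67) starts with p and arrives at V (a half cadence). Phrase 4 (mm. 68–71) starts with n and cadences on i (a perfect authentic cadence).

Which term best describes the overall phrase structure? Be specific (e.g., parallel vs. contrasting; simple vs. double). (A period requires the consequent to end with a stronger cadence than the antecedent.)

contrasting double period

Four phrases in two halves: the first half (mm. 56–63) ends with a half cadence, the second (mm. 64–71) with a perfect authentic cadence — a large antecedent–consequent pair, i.e. a double period.
Phrase 3 begins with different material from phrase 1, making it contrasting.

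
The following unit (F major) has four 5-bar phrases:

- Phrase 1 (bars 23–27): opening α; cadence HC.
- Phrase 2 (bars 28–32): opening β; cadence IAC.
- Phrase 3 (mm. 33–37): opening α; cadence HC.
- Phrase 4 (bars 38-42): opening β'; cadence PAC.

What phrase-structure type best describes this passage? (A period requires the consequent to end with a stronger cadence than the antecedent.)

Four phrases in two halves: the first half (mm. 23-32) ends with an imperfect authentic cadence, the second (mm. 33-42) with a perfect authentic cadence — a large antecedent–consequent pair, i.e. a double period.
Phrase 3 begins with the same material as phrase 1, making it parallel.

parallel double period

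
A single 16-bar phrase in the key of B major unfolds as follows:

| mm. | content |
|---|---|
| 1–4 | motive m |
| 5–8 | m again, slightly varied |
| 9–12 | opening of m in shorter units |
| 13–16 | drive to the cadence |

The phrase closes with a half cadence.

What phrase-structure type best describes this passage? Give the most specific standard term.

Basic idea (mm. 1–4) + its repetition (mm. 5–8) form the presentation; fragmentation and cadence (mm. 9-16) form the continuation — the 16-bar whole is a sentence.

sentence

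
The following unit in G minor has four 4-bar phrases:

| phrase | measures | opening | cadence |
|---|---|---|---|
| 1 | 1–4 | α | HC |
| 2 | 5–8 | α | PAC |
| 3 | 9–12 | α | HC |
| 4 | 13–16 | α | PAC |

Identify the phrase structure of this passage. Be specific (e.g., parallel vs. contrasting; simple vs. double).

repeated period

The cadence pattern HC–PAC–HC–PAC is weak–strong twice, and phrases 3–4 restate phrases 1–2: a period heard twice, not a double period (which would end weakly at phrase 2).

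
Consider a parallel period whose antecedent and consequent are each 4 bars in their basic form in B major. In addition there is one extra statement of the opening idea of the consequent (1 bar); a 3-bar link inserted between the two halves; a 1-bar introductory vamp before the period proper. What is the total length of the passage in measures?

13 measures

Basic parallel period: 4 + 4 = 8 bars.
8 (basic form) + 1 (extra statement) + 3 (link) + 1 (introduction) = 13.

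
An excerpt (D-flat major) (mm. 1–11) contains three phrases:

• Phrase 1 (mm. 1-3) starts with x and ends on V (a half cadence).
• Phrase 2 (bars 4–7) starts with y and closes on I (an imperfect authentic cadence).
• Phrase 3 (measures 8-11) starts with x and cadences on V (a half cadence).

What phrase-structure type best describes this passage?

phrase group

The final phrase closes with a half cadence, which is not stronger than the preceding imperfect authentic cadence; the 3 phrases lack an overall antecedent–consequent design and so form a phrase group.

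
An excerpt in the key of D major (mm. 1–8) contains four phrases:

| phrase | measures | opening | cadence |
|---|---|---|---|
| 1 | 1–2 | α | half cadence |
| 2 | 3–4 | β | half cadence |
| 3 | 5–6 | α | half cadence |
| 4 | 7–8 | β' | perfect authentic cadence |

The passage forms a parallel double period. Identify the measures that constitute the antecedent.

measures 1–4

In a double period the four phrases pair into a large antecedent (phrases 1–2, ending half cadence) and a large consequent (phrases 3–4, ending perfect authentic cadence). The antecedent spans mm. 1–4.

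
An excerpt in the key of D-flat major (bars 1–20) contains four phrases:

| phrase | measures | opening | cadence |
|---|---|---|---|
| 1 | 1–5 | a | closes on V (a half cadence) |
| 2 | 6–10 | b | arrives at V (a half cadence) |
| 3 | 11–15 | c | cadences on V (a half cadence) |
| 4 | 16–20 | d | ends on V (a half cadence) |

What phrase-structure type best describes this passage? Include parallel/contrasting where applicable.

Phrase 4 ends with a half cadence, no stronger than phrase 2's half cadence, so the four phrases do not form a double period; nor do phrases 3–4 duplicate 1–2, so it is not a repeated period. With no phrase reaching a conclusive cadence, the passage is a phrase group.

phrase group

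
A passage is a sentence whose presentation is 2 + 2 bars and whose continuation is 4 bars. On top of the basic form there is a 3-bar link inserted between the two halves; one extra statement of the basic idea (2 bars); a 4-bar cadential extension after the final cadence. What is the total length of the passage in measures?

17 measures

Basic sentence: 2 + 2 + 4 = 8 bars.
8 (basic form) + 3 (link) + 2 (extra statement) + 4 (cadential extension) = 17.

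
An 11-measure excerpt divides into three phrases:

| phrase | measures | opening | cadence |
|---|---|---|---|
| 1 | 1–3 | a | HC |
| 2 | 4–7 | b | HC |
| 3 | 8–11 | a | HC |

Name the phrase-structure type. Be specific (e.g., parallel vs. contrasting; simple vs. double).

The final phrase closes with a half cadence, which is not stronger than the preceding half cadence; the 3 phrases lack an overall antecedent–consequent design and so form a phrase group.

phrase group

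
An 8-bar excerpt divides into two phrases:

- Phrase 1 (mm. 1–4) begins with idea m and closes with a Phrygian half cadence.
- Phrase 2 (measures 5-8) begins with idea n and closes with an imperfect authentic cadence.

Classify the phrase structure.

contrasting period

Phrase 1 ends with a Phrygian half cadence (weaker) and phrase 2 with an imperfect authentic cadence (stronger): antecedent + consequent = a period.
The two phrases open with different material (m / n), so the period is contrasting.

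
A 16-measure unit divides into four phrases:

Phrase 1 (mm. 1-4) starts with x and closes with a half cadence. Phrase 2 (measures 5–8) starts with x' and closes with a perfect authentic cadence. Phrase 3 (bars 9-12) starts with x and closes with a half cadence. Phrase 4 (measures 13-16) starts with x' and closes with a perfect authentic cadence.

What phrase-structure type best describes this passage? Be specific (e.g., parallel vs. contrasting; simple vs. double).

repeated period

The cadence pattern HC–PAC–HC–PAC is weak–strong twice, and phrases 3–4 restate phrases 1–2: a period heard twice, not a double period (which would end weakly at phrase 2).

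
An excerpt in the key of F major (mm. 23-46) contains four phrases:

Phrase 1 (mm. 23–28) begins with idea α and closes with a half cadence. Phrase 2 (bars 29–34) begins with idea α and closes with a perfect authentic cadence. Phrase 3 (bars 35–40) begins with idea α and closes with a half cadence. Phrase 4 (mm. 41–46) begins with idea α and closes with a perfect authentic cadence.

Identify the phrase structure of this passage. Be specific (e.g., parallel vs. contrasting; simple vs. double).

The cadence pattern HC–PAC–HC–PAC is weak–strong twice, and phrases 3–4 restate phrases 1–2: a period heard twice, not a double period (which would end weakly at phrase 2).

repeated period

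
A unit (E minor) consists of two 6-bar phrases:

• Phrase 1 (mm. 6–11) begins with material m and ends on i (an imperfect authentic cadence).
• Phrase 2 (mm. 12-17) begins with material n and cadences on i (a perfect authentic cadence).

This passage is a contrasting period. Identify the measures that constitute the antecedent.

measures 6–11

The antecedent is the phrase ending with the weaker cadence (imperfect authentic cadence, phrase 1) and the consequent the one ending more conclusively (perfect authentic cadence, phrase 2); the antecedent is bars 6–11.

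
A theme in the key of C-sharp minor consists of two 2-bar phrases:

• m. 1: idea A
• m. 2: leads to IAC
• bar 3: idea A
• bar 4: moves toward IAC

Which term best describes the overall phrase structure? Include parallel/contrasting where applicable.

Both phrases have the same opening (A) and the same cadence (imperfect authentic cadence): the second is a restatement, not a consequent, so this is a repeated phrase rather than a period.

repeated phrase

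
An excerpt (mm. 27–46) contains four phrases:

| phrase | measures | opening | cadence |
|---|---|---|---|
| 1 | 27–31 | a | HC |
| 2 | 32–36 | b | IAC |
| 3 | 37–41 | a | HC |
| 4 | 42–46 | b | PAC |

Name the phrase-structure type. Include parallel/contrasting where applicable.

Four phrases in two halves: the first half (measures 27-36) ends with an imperfect authentic cadence, the second (mm. 37–46) with a perfect authentic cadence — a large antecedent–consequent pair, i.e. a double period.
Phrase 3 begins with the same material as phrase 1, making it parallel.

parallel double period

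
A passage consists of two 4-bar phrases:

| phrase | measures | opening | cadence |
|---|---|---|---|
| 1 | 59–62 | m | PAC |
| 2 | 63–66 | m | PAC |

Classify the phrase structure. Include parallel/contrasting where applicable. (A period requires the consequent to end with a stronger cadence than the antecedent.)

repeated phrase

Both phrases have the same opening (m) and the same cadence (perfect authentic cadence): the second is a restatement, not a consequent, so this is a repeated phrase rather than a period.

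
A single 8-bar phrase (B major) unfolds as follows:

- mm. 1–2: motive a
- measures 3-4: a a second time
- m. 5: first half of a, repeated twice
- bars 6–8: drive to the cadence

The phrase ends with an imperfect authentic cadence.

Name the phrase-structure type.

sentence

Basic idea (measures 1–2) + its repetition (measures 3–4) form the presentation; fragmentation and cadence (mm. 5–8) form the continuation — the 8-bar whole is a sentence.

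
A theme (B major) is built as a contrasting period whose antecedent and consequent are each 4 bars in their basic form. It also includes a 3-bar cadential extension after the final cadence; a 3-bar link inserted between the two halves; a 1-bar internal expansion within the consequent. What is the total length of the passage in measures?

15 measures

Basic contrasting period: 4 + 4 = 8 bars.
8 (basic form) + 3 (cadential extension) + 3 (link) + 1 (internal expansion) = 15.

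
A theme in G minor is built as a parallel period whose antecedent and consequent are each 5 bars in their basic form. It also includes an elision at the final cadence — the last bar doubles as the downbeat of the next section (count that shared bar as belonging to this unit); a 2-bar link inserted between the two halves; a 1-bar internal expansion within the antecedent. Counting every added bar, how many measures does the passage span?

Basic parallel period: 5 + 5 = 10 bars.
10 (basic form) + 2 (link) + 1 (internal expansion) = 13.
The elision shares a bar with the next section but does not change this unit's count.

13 measures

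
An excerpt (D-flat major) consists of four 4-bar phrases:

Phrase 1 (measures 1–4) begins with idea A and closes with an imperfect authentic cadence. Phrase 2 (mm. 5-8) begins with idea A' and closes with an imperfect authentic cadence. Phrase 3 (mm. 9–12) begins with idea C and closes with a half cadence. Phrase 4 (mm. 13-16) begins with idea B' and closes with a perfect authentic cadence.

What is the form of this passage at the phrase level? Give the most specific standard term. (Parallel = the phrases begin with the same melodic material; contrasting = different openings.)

contrasting double period

Four phrases in two halves: the first half (bars 1–8) ends with an imperfect authentic cadence, the second (bars 9–16) with a perfect authentic cadence — a large antecedent–consequent pair, i.e. a double period.
Phrase 3 begins with different material from phrase 1, making it contrasting.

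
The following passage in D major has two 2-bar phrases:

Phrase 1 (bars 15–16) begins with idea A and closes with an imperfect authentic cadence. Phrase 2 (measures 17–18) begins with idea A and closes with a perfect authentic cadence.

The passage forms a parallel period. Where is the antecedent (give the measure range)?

The antecedent is the phrase ending with the weaker cadence (imperfect authentic cadence, phrase 1) and the consequent the one ending more conclusively (perfect authentic cadence, phrase 2); the antecedent is bars 15–16.

measures 15–16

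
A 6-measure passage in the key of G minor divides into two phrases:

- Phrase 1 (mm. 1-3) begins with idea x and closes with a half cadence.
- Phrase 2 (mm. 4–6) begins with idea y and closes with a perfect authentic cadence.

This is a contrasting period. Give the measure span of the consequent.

The phrase ending with the weaker cadence (half cadence) is the antecedent; the one ending more conclusively (perfect authentic cadence) is the consequent. The consequent is measures 4–6.

measures 4–6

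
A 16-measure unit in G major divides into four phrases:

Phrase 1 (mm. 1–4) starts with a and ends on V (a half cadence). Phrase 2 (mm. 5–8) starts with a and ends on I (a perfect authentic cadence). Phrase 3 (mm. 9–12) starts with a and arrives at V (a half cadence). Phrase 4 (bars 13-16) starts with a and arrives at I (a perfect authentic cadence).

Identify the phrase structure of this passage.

repeated period

The cadence pattern HC–PAC–HC–PAC is weak–strong twice, and phrases 3–4 restate phrases 1–2: a period heard twice, not a double period (which would end weakly at phrase 2).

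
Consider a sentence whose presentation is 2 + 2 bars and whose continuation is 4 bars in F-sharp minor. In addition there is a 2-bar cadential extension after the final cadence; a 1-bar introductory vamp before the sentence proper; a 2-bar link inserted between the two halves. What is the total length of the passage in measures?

13 measures

Basic sentence: 2 + 2 + 4 = 8 bars.
8 (basic form) + 2 (cadential extension) + 1 (introduction) + 2 (link) = 13.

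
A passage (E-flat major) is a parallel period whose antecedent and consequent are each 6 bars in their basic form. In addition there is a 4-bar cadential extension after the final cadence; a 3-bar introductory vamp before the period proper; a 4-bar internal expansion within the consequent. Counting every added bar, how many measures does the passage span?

Basic parallel period: 6 + 6 = 12 bars.
12 (basic form) + 4 (cadential extension) + 3 (introduction) + 4 (internal expansion) = 23.

23 measures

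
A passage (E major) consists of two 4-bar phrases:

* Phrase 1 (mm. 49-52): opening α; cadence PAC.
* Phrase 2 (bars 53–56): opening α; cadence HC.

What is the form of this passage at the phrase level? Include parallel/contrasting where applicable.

phrase group

The second phrase closes with a half cadence, which is not stronger than the first phrase's perfect authentic cadence; without a weak→strong cadential pair there is no antecedent–consequent relationship, so this is a phrase group rather than a period.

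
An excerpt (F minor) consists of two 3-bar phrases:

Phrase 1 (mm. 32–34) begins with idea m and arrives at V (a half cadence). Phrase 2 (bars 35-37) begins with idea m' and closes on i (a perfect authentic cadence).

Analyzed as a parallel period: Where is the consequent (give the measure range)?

The antecedent is the phrase ending with the weaker cadence (half cadence, phrase 1) and the consequent the one ending more conclusively (perfect authentic cadence, phrase 2); the consequent is measures 35–37.

measures 35–37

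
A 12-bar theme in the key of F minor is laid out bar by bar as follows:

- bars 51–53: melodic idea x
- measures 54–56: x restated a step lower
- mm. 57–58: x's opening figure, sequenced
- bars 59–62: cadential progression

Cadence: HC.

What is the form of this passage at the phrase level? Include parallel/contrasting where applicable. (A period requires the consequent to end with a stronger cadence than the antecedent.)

Basic idea (bars 51-53) + its repetition (mm. 54–56) form the presentation; fragmentation and cadence (bars 57–62) form the continuation — the 12-bar whole is a sentence.

sentence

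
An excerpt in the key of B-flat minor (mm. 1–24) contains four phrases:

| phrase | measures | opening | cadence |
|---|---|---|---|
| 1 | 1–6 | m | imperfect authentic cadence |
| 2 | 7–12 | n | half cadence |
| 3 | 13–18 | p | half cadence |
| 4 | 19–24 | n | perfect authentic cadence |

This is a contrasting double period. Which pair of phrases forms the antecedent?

phrases 1 and 2

In a double period the first pair of phrases (ending half cadence) is the large antecedent and the second pair (ending perfect authentic cadence) is the large consequent; the antecedent is phrases 1 and 2.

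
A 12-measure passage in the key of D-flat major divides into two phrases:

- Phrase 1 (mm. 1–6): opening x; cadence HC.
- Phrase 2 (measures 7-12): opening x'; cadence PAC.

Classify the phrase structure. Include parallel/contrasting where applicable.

parallel period

Phrase 1 ends with a half cadence (weaker) and phrase 2 with a perfect authentic cadence (stronger): antecedent + consequent = a period.
The two phrases open with the same material (x / x'), so the period is parallel.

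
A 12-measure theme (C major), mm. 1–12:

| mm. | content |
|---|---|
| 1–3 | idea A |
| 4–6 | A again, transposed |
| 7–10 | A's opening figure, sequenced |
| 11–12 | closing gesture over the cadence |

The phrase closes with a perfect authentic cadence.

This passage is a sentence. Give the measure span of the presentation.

measures 1–6

The presentation of a sentence is the basic idea (bars 1-3) plus its repetition (mm. 4-6); the presentation is therefore mm. 1–6.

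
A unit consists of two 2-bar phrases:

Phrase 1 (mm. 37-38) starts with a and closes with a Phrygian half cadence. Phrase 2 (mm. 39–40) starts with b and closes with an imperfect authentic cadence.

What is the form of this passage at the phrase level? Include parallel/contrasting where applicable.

contrasting period

Phrase 1 ends with a Phrygian half cadence (weaker) and phrase 2 with an imperfect authentic cadence (stronger): antecedent + consequent = a period.
The two phrases open with different material (a / b), so the period is contrasting.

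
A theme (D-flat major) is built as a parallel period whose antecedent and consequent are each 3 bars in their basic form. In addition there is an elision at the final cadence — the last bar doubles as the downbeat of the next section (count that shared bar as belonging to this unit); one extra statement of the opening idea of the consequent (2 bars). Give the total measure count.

8 measures

Basic parallel period: 3 + 3 = 6 bars.
6 (basic form) + 2 (extra statement) = 8.
The elision shares a bar with the next section but does not change this unit's count.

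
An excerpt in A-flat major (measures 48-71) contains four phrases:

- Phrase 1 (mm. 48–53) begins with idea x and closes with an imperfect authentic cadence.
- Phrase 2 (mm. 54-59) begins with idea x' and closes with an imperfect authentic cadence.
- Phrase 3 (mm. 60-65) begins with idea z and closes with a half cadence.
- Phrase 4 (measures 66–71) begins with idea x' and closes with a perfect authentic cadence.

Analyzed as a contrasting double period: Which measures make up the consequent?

measures 60–71

In a double period the four phrases pair into a large antecedent (phrases 1–2, ending imperfect authentic cadence) and a large consequent (phrases 3–4, ending perfect authentic cadence). The consequent spans measures 60–71.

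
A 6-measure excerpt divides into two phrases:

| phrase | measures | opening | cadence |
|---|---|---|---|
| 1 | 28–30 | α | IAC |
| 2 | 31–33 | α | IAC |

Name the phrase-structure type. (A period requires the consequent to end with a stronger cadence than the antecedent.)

repeated phrase

Both phrases have the same opening (α) and the same cadence (imperfect authentic cadence): the second is a restatement, not a consequent, so this is a repeated phrase rather than a period.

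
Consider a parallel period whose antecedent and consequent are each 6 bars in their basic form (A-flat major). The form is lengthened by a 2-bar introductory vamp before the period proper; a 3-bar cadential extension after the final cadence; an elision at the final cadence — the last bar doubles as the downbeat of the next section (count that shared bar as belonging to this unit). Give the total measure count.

17 measures

Basic parallel period: 6 + 6 = 12 bars.
12 (basic form) + 2 (introduction) + 3 (cadential extension) = 17.
The elision shares a bar with the next section but does not change this unit's count.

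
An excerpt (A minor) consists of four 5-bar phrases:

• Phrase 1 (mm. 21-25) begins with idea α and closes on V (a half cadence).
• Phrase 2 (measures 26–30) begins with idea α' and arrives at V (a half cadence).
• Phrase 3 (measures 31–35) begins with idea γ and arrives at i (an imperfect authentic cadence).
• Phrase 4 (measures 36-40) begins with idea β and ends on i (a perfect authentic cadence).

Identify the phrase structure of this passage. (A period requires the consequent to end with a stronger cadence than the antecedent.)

Four phrases in two halves: the first half (mm. 21-30) ends with a half cadence, the second (mm. 31-40) with a perfect authentic cadence — a large antecedent–consequent pair, i.e. a double period.
Phrase 3 begins with different material from phrase 1, making it contrasting.

contrasting double period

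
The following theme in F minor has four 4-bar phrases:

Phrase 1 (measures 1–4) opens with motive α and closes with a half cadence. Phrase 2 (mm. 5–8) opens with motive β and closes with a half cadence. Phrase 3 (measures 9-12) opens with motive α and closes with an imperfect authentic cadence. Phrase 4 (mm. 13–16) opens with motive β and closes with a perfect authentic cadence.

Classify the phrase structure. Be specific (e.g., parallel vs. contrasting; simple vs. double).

Four phrases in two halves: the first half (mm. 1–8) ends with a half cadence, the second (measures 9–16) with a perfect authentic cadence — a large antecedent–consequent pair, i.e. a double period.
Phrase 3 begins with the same material as phrase 1, making it parallel.

parallel double period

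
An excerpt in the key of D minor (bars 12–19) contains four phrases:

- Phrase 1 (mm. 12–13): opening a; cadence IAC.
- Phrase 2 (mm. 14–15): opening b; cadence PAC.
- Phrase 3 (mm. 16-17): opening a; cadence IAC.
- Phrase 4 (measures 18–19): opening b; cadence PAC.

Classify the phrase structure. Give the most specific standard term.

repeated period

The cadence pattern IAC–PAC–IAC–PAC is weak–strong twice, and phrases 3–4 restate phrases 1–2: a period heard twice, not a double period (which would end weakly at phrase 2).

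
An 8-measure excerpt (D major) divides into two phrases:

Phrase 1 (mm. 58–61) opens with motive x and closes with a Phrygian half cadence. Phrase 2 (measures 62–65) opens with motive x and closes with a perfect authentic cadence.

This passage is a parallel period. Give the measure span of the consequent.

measures 62–65

The antecedent is the phrase ending with the weaker cadence (Phrygian half cadence, phrase 1) and the consequent the one ending more conclusively (perfect authentic cadence, phrase 2); the consequent is measures 62–65.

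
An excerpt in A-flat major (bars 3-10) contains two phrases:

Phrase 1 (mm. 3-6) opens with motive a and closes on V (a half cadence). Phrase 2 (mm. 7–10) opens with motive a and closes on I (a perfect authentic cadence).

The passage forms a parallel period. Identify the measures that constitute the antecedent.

The antecedent is the phrase ending with the weaker cadence (half cadence, phrase 1) and the consequent the one ending more conclusively (perfect authentic cadence, phrase 2); the antecedent is mm. 3–6.

measures 3–6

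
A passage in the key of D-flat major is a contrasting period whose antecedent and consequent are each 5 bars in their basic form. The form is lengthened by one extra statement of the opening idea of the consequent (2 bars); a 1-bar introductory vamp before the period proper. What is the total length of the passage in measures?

13 measures

Basic contrasting period: 5 + 5 = 10 bars.
10 (basic form) + 2 (extra statement) + 1 (introduction) = 13.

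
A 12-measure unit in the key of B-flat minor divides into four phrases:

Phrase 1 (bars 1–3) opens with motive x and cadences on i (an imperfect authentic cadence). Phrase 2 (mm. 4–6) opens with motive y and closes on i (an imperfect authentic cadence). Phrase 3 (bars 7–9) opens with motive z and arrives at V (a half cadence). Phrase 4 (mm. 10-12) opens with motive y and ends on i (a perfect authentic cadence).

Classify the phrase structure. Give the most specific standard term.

Four phrases in two halves: the first half (mm. 1-6) ends with an imperfect authentic cadence, the second (mm. 7–12) with a perfect authentic cadence — a large antecedent–consequent pair, i.e. a double period.
Phrase 3 begins with different material from phrase 1, making it contrasting.

contrasting double period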